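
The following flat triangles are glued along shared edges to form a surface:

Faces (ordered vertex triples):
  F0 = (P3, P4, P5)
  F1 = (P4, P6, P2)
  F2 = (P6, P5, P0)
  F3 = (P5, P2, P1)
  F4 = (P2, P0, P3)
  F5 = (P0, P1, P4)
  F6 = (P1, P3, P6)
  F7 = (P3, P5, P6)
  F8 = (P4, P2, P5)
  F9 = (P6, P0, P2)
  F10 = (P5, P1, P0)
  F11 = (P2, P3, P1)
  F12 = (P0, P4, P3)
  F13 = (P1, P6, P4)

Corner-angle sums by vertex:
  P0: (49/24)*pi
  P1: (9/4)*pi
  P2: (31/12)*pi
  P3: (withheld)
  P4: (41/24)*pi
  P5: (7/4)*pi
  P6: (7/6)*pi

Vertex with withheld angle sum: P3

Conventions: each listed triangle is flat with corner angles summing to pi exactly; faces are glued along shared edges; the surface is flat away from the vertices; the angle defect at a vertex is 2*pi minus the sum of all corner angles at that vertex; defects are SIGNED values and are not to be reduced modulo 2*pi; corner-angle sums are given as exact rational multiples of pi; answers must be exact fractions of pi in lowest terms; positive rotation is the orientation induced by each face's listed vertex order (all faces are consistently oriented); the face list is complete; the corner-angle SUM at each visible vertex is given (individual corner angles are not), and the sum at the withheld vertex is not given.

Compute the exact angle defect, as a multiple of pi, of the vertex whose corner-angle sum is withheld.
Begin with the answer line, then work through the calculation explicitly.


Answer: defect(P3) = -pi/2

V = 7, E = 21, F = 14; chi = V - E + F = 0
Gauss-Bonnet: total defect = 2*pi*chi = 0; visible defects sum to pi/2


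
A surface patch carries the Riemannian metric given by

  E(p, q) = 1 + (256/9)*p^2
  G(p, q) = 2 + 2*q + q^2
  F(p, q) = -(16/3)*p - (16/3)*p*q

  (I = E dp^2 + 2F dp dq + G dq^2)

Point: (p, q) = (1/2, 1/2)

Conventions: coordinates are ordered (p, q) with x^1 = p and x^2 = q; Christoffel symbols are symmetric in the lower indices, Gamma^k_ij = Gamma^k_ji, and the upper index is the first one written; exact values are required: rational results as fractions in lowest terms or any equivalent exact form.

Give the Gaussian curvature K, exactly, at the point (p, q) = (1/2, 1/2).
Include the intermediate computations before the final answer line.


E = 73/9, F = -4, G = 13/4, EG - F^2 = 373/36 at the point
E_p = 256/9, E_q = 0, F_p = -8, F_q = -8/3, G_p = 0, G_q = 3
E_qq = 0, F_pq = -16/3, G_pp = 0
Evaluate Brioschi's two determinant matrices M1, M2 and divide by (EG - F^2)^2.
M1 = [[-E_qq/2 + F_pq - G_pp/2, E_p/2, F_p - E_q/2], [F_q - G_p/2, E, F], [G_q/2, F, G]] = [[-16/3, 128/9, -8], [-8/3, 73/9, -4], [3/2, -4, 13/4]]; det M1 = -16/3
M2 = [[0, E_q/2, G_p/2], [E_q/2, E, F], [G_p/2, F, G]] = [[0, 0, 0], [0, 73/9, -4], [0, -4, 13/4]]; det M2 = 0
det M1 - det M2 = -16/3; K = -16/3 / (373/36)^2 = -6912/139129

Answer: K = -6912/139129


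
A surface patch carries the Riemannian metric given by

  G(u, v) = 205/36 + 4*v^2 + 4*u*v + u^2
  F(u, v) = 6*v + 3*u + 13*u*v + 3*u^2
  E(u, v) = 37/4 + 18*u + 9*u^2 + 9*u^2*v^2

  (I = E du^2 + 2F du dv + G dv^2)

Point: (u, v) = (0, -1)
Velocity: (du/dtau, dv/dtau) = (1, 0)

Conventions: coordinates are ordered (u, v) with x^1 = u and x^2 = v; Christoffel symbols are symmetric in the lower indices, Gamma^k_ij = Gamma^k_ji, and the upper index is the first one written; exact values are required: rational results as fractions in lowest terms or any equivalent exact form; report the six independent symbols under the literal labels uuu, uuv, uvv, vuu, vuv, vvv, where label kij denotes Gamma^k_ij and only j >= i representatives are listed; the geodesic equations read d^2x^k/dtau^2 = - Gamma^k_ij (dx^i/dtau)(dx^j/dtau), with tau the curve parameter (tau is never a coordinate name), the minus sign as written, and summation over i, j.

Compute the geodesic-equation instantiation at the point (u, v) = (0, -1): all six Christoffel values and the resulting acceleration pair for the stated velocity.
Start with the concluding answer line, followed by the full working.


Answer: Gamma_uuu = 3924/7729, Gamma_uuv = -1728/7729, Gamma_uvv = 7712/7729, Gamma_vuu = -5544/7729, Gamma_vuv = -2664/7729, Gamma_vvv = 1584/7729; accelerations (d^2u/dtau^2, d^2v/dtau^2) = (-3924/7729, 5544/7729)

E = 37/4, F = -6, G = 349/36 at the point
E_u = 18, E_v = 0, F_u = -10, F_v = 6, G_u = -4, G_v = -8
EG - F^2 = 7729/144;  g^inv = (144/7729) * [[349/36, 6], [6, 37/4]]
first-kind symbols [ij,l] = (1/2)(d_i g_jl + d_j g_il - d_l g_ij): [uu,u] = E_u/2 = 9, [uu,v] = F_u - E_v/2 = -10, [uv,u] = E_v/2 = 0, [uv,v] = G_u/2 = -2, [vv,u] = F_v - G_u/2 = 8, [vv,v] = G_v/2 = -4
Gamma^u_ij = (G*[ij,u] - F*[ij,v])/(EG - F^2), Gamma^v_ij = (E*[ij,v] - F*[ij,u])/(EG - F^2)
Gamma_uuu = 3924/7729, Gamma_uuv = -1728/7729, Gamma_uvv = 7712/7729, Gamma_vuu = -5544/7729, Gamma_vuv = -2664/7729, Gamma_vvv = 1584/7729
d^2u/dtau^2 = -(Gamma_uuu*(1)^2 + 2*Gamma_uuv*(1)*(0) + Gamma_uvv*(0)^2) = -3924/7729
d^2v/dtau^2 = -(Gamma_vuu*(1)^2 + 2*Gamma_vuv*(1)*(0) + Gamma_vvv*(0)^2) = 5544/7729


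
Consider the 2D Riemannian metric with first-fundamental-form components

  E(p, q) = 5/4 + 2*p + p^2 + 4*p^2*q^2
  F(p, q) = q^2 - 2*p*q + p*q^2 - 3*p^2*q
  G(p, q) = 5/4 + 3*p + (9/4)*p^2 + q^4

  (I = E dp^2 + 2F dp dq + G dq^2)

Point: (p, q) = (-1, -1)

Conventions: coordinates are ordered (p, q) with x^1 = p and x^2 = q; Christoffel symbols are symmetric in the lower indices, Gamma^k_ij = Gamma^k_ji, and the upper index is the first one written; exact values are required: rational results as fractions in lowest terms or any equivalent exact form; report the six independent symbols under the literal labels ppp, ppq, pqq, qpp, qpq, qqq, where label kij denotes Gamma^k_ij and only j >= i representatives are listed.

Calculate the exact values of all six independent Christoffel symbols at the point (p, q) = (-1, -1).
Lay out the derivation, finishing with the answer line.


E = 17/4, F = 1, G = 3/2 at the point
E_p = -8, E_q = -8, F_p = -3, F_q = -1, G_p = -3/2, G_q = -4
EG - F^2 = 43/8;  g^inv = (8/43) * [[3/2, -1], [-1, 17/4]]
first-kind symbols [ij,l] = (1/2)(d_i g_jl + d_j g_il - d_l g_ij): [pp,p] = E_p/2 = -4, [pp,q] = F_p - E_q/2 = 1, [pq,p] = E_q/2 = -4, [pq,q] = G_p/2 = -3/4, [qq,p] = F_q - G_p/2 = -1/4, [qq,q] = G_q/2 = -2
Gamma^p_ij = (G*[ij,p] - F*[ij,q])/(EG - F^2), Gamma^q_ij = (E*[ij,q] - F*[ij,p])/(EG - F^2)

Answer: Gamma_ppp = -56/43, Gamma_ppq = -42/43, Gamma_pqq = 13/43, Gamma_qpp = 66/43, Gamma_qpq = 13/86, Gamma_qqq = -66/43


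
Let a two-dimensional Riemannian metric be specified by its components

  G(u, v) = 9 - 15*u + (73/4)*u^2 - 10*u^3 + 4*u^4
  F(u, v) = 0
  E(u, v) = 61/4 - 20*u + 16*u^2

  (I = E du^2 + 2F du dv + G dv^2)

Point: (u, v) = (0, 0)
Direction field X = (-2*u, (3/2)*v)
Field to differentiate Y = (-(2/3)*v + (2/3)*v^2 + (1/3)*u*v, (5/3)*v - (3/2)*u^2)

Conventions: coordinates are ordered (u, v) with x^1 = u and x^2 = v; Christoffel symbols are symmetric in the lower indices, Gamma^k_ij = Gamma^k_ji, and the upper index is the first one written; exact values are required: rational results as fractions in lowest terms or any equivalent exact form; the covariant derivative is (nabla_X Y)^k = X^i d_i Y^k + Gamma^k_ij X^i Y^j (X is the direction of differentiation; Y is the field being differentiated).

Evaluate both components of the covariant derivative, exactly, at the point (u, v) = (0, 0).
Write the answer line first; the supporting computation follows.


Answer: (nabla_X Y)^u = 0, (nabla_X Y)^v = 0

E = 61/4, F = 0, G = 9 at the point
E_u = -20, E_v = 0, F_u = 0, F_v = 0, G_u = -15, G_v = 0
EG - F^2 = 549/4;  g^inv = (4/549) * [[9, 0], [0, 61/4]]
first-kind symbols [ij,l] = (1/2)(d_i g_jl + d_j g_il - d_l g_ij): [uu,u] = E_u/2 = -10, [uu,v] = F_u - E_v/2 = 0, [uv,u] = E_v/2 = 0, [uv,v] = G_u/2 = -15/2, [vv,u] = F_v - G_u/2 = 15/2, [vv,v] = G_v/2 = 0
Gamma^u_ij = (G*[ij,u] - F*[ij,v])/(EG - F^2), Gamma^v_ij = (E*[ij,v] - F*[ij,u])/(EG - F^2)
Gamma_uuu = -40/61, Gamma_uuv = 0, Gamma_uvv = 30/61, Gamma_vuu = 0, Gamma_vuv = -5/6, Gamma_vvv = 0
X = (0, 0), Y = (0, 0) at the point


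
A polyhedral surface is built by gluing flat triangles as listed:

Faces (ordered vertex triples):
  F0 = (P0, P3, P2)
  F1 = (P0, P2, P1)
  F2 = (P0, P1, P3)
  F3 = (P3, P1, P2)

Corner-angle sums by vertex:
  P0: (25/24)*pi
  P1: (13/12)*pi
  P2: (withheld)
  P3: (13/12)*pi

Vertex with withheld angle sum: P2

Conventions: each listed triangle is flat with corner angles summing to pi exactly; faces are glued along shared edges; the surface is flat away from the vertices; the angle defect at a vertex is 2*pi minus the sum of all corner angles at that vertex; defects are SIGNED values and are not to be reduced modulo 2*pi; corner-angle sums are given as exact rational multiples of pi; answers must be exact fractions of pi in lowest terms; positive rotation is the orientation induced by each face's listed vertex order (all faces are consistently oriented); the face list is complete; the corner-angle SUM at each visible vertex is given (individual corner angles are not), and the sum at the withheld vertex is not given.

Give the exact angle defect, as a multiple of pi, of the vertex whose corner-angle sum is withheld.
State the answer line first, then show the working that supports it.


Answer: defect(P2) = (29/24)*pi

V = 4, E = 6, F = 4; chi = V - E + F = 2
Gauss-Bonnet: total defect = 2*pi*chi = 4*pi; visible defects sum to (67/24)*pi


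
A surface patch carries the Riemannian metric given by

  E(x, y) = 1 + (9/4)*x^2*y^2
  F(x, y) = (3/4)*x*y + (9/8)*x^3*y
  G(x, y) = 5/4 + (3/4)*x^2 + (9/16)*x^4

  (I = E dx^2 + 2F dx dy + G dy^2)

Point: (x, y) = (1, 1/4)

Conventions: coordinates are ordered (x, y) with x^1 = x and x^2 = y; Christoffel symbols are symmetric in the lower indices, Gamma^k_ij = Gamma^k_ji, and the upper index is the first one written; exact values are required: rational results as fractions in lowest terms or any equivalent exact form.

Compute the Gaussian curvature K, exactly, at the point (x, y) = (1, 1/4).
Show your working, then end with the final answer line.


E = 73/64, F = 15/32, G = 41/16, EG - F^2 = 173/64 at the point
E_x = 9/32, E_y = 9/8, F_x = 33/32, F_y = 15/8, G_x = 15/4, G_y = 0
E_yy = 9/2, F_xy = 33/8, G_xx = 33/4
Using the Brioschi determinant formula for K from the metric derivatives:
M1 = [[-E_yy/2 + F_xy - G_xx/2, E_x/2, F_x - E_y/2], [F_y - G_x/2, E, F], [G_y/2, F, G]] = [[-9/4, 9/64, 15/32], [0, 73/64, 15/32], [0, 15/32, 41/16]]; det M1 = -1557/256
M2 = [[0, E_y/2, G_x/2], [E_y/2, E, F], [G_x/2, F, G]] = [[0, 9/16, 15/8], [9/16, 73/64, 15/32], [15/8, 15/32, 41/16]]; det M2 = -981/256
det M1 - det M2 = -9/4; K = -9/4 / (173/64)^2 = -9216/29929

Answer: K = -9216/29929


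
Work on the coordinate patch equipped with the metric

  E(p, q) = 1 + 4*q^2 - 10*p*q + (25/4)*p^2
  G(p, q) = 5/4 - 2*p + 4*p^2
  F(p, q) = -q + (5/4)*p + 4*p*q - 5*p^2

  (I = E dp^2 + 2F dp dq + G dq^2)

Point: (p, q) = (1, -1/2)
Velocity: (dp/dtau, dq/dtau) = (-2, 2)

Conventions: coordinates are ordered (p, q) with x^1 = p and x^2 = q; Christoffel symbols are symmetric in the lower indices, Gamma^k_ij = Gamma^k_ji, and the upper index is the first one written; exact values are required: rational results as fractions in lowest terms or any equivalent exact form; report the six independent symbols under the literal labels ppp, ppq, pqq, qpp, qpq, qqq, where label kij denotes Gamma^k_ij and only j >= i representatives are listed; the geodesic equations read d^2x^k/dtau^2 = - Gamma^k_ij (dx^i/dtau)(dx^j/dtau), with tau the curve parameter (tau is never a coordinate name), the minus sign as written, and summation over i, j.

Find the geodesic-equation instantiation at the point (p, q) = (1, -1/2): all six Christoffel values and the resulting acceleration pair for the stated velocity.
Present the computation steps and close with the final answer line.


E = 53/4, F = -21/4, G = 13/4 at the point
E_p = 35/2, E_q = -14, F_p = -43/4, F_q = 3, G_p = 6, G_q = 0
EG - F^2 = 31/2;  g^inv = (2/31) * [[13/4, 21/4], [21/4, 53/4]]
first-kind symbols [ij,l] = (1/2)(d_i g_jl + d_j g_il - d_l g_ij): [pp,p] = E_p/2 = 35/4, [pp,q] = F_p - E_q/2 = -15/4, [pq,p] = E_q/2 = -7, [pq,q] = G_p/2 = 3, [qq,p] = F_q - G_p/2 = 0, [qq,q] = G_q/2 = 0
Gamma^p_ij = (G*[ij,p] - F*[ij,q])/(EG - F^2), Gamma^q_ij = (E*[ij,q] - F*[ij,p])/(EG - F^2)
Gamma_ppp = 35/62, Gamma_ppq = -14/31, Gamma_pqq = 0, Gamma_qpp = -15/62, Gamma_qpq = 6/31, Gamma_qqq = 0
d^2p/dtau^2 = -(Gamma_ppp*(-2)^2 + 2*Gamma_ppq*(-2)*(2) + Gamma_pqq*(2)^2) = -182/31
d^2q/dtau^2 = -(Gamma_qpp*(-2)^2 + 2*Gamma_qpq*(-2)*(2) + Gamma_qqq*(2)^2) = 78/31

Answer: Gamma_ppp = 35/62, Gamma_ppq = -14/31, Gamma_pqq = 0, Gamma_qpp = -15/62, Gamma_qpq = 6/31, Gamma_qqq = 0; accelerations (d^2p/dtau^2, d^2q/dtau^2) = (-182/31, 78/31)


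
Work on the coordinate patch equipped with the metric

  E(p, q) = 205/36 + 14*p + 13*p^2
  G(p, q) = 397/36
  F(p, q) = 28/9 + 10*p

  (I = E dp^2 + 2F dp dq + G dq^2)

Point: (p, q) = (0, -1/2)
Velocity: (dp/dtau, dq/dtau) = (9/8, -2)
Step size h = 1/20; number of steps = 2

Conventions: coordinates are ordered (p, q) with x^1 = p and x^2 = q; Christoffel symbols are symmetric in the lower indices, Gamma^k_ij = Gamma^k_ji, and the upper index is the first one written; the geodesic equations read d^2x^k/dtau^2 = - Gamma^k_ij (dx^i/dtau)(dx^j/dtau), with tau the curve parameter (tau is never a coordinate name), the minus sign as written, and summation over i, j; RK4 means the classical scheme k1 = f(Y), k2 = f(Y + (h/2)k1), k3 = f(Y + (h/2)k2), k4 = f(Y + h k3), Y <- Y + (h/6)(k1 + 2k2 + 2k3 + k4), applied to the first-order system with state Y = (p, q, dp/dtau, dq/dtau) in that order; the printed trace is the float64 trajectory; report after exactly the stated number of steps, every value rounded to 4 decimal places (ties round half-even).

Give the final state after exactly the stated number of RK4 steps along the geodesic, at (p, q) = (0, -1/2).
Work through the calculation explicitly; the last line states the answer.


f(Y) = (dp/dtau, dq/dtau, -Gamma^p_ij Y'^i Y'^j, -Gamma^q_ij Y'^i Y'^j) with the Gammas evaluated at the stage position; h = 0.050000; intermediate values shown to 6 dp
step 0: p = 0.0000, q = -0.5000, dp/dtau = 1.1250, dq/dtau = -2.0000
step 1:
  k1: at (p, q) = (0.000000, -0.500000), (dp/dtau, dq/dtau) = (1.125000, -2.000000); Gamma_ppp = 0.867564, Gamma_ppq = 0.000000, Gamma_pqq = 0.000000, Gamma_qpp = 0.662047, Gamma_qpq = 0.000000, Gamma_qqq = 0.000000; k1 = (1.125000, -2.000000, -1.098011, -0.837904)
  k2: at (p, q) = (0.028125, -0.550000), (dp/dtau, dq/dtau) = (1.097550, -2.020948); Gamma_ppp = 0.848565, Gamma_ppq = 0.000000, Gamma_pqq = 0.000000, Gamma_qpp = 0.645766, Gamma_qpq = 0.000000, Gamma_qqq = 0.000000; k2 = (1.097550, -2.020948, -1.022194, -0.777899)
  k3: at (p, q) = (0.027439, -0.550524), (dp/dtau, dq/dtau) = (1.099445, -2.019447); Gamma_ppp = 0.849020, Gamma_ppq = 0.000000, Gamma_pqq = 0.000000, Gamma_qpp = 0.646154, Gamma_qpq = 0.000000, Gamma_qqq = 0.000000; k3 = (1.099445, -2.019447, -1.026278, -0.781058)
  k4: at (p, q) = (0.054972, -0.600972), (dp/dtau, dq/dtau) = (1.073686, -2.039053); Gamma_ppp = 0.831114, Gamma_ppq = 0.000000, Gamma_pqq = 0.000000, Gamma_qpp = 0.630900, Gamma_qpq = 0.000000, Gamma_qqq = 0.000000; k4 = (1.073686, -2.039053, -0.958110, -0.727303)
  Y <- Y + (h/6)(k1 + 2k2 + 2k3 + k4): p = 0.0549, q = -0.6010, dp/dtau = 1.0737, dq/dtau = -2.0390
step 2:
  k1: at (p, q) = (0.054939, -0.600999), (dp/dtau, dq/dtau) = (1.073724, -2.039026); Gamma_ppp = 0.831135, Gamma_ppq = 0.000000, Gamma_pqq = 0.000000, Gamma_qpp = 0.630919, Gamma_qpq = 0.000000, Gamma_qqq = 0.000000; k1 = (1.073724, -2.039026, -0.958203, -0.727376)
  k2: at (p, q) = (0.081782, -0.651974), (dp/dtau, dq/dtau) = (1.049769, -2.057210); Gamma_ppp = 0.814324, Gamma_ppq = 0.000000, Gamma_pqq = 0.000000, Gamma_qpp = 0.616677, Gamma_qpq = 0.000000, Gamma_qqq = 0.000000; k2 = (1.049769, -2.057210, -0.897398, -0.679588)
  k3: at (p, q) = (0.081183, -0.652429), (dp/dtau, dq/dtau) = (1.051290, -2.056016); Gamma_ppp = 0.814692, Gamma_ppq = 0.000000, Gamma_pqq = 0.000000, Gamma_qpp = 0.616988, Gamma_qpq = 0.000000, Gamma_qqq = 0.000000; k3 = (1.051290, -2.056016, -0.900406, -0.681901)
  k4: at (p, q) = (0.107503, -0.703799), (dp/dtau, dq/dtau) = (1.028704, -2.073121); Gamma_ppp = 0.798786, Gamma_ppq = 0.000000, Gamma_pqq = 0.000000, Gamma_qpp = 0.603582, Gamma_qpq = 0.000000, Gamma_qqq = 0.000000; k4 = (1.028704, -2.073121, -0.845301, -0.638730)
  Y <- Y + (h/6)(k1 + 2k2 + 2k3 + k4): p = 0.1075, q = -0.7038, dp/dtau = 1.0287, dq/dtau = -2.0731

Answer: p = 0.1075, q = -0.7038, dp/dtau = 1.0287, dq/dtau = -2.0731


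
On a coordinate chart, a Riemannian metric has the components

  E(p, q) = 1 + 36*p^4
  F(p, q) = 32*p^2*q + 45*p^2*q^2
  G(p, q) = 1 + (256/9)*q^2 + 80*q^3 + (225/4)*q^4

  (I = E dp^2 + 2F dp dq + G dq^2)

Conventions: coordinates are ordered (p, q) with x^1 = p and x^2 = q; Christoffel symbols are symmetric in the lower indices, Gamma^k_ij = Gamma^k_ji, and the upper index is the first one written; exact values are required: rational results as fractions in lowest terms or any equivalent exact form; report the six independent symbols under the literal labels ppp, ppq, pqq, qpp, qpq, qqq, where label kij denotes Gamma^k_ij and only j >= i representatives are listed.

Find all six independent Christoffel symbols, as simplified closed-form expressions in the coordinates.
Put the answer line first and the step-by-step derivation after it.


Answer: Gamma_ppp = 2592*p^3/(1296*p^4 + 2025*q^4 + 2880*q^3 + 1024*q^2 + 36), Gamma_ppq = 0, Gamma_pqq = (3240*p^2*q + 1152*p^2)/(1296*p^4 + 2025*q^4 + 2880*q^3 + 1024*q^2 + 36), Gamma_qpp = (3240*p*q^2 + 2304*p*q)/(1296*p^4 + 2025*q^4 + 2880*q^3 + 1024*q^2 + 36), Gamma_qpq = 0, Gamma_qqq = (4050*q^3 + 4320*q^2 + 1024*q)/(1296*p^4 + 2025*q^4 + 2880*q^3 + 1024*q^2 + 36)

E = 1 + 36*p^4; F = 32*p^2*q + 45*p^2*q^2; G = 1 + (256/9)*q^2 + 80*q^3 + (225/4)*q^4
Gamma^k_ij = (1/2) g^{kl} (d_i g_jl + d_j g_il - d_l g_ij), with g^inv = (1/(EG-F^2)) [[G, -F], [-F, E]]
first partials: E_p = 144*p^3, E_q = 0, F_p = 64*p*q + 90*p*q^2, F_q = 32*p^2 + 90*p^2*q, G_p = 0, G_q = (512/9)*q + 240*q^2 + 225*q^3
D = EG - F^2 = 1 + (256/9)*q^2 + 80*q^3 + (225/4)*q^4 + 36*p^4
expanded: Gamma^p_pp = (G E_p - 2F F_p + F E_q)/(2D), Gamma^p_pq = (G E_q - F G_p)/(2D), Gamma^p_qq = (2G F_q - G G_p - F G_q)/(2D), Gamma^q_pp = (2E F_p - E E_q - F E_p)/(2D), Gamma^q_pq = (E G_p - F E_q)/(2D), Gamma^q_qq = (E G_q - 2F F_q + F G_p)/(2D); substitute and cancel common factors


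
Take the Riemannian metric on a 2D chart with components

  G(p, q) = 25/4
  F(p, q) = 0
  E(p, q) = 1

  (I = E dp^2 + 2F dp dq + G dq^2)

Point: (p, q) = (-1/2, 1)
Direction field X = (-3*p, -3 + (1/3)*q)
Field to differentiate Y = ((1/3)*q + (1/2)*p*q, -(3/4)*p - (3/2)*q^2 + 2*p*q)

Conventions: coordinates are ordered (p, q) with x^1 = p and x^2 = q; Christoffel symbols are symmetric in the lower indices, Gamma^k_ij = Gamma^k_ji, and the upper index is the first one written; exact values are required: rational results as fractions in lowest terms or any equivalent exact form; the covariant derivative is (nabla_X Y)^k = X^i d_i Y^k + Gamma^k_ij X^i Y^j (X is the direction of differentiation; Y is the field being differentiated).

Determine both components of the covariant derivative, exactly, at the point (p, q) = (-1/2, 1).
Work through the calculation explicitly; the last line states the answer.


E = 1, F = 0, G = 25/4 at the point
E_p = 0, E_q = 0, F_p = 0, F_q = 0, G_p = 0, G_q = 0
EG - F^2 = 25/4;  g^inv = (4/25) * [[25/4, 0], [0, 1]]
first-kind symbols [ij,l] = (1/2)(d_i g_jl + d_j g_il - d_l g_ij): [pp,p] = E_p/2 = 0, [pp,q] = F_p - E_q/2 = 0, [pq,p] = E_q/2 = 0, [pq,q] = G_p/2 = 0, [qq,p] = F_q - G_p/2 = 0, [qq,q] = G_q/2 = 0
Gamma^p_ij = (G*[ij,p] - F*[ij,q])/(EG - F^2), Gamma^q_ij = (E*[ij,q] - F*[ij,p])/(EG - F^2)
Gamma_ppp = 0, Gamma_ppq = 0, Gamma_pqq = 0, Gamma_qpp = 0, Gamma_qpq = 0, Gamma_qqq = 0
X = (3/2, -8/3), Y = (1/12, -17/8) at the point

Answer: (nabla_X Y)^p = 19/36, (nabla_X Y)^q = 301/24


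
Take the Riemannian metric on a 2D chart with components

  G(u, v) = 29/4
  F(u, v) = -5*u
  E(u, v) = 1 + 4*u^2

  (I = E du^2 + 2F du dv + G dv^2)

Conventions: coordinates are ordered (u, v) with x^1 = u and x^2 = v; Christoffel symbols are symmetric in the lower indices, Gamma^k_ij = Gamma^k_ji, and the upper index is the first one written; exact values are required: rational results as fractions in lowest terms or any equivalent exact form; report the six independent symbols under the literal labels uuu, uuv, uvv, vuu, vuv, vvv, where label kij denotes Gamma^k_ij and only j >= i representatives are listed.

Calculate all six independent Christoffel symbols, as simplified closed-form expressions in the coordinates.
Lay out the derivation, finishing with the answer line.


E = 1 + 4*u^2; F = -5*u; G = 29/4
Gamma^k_ij = (1/2) g^{kl} (d_i g_jl + d_j g_il - d_l g_ij), with g^inv = (1/(EG-F^2)) [[G, -F], [-F, E]]
first partials: E_u = 8*u, E_v = 0, F_u = -5, F_v = 0, G_u = 0, G_v = 0
D = EG - F^2 = 29/4 + 4*u^2
expanded: Gamma^u_uu = (G E_u - 2F F_u + F E_v)/(2D), Gamma^u_uv = (G E_v - F G_u)/(2D), Gamma^u_vv = (2G F_v - G G_u - F G_v)/(2D), Gamma^v_uu = (2E F_u - E E_v - F E_u)/(2D), Gamma^v_uv = (E G_u - F E_v)/(2D), Gamma^v_vv = (E G_v - 2F F_v + F G_u)/(2D); substitute and cancel common factors

Answer: Gamma_uuu = 16*u/(16*u^2 + 29), Gamma_uuv = 0, Gamma_uvv = 0, Gamma_vuu = -20/(16*u^2 + 29), Gamma_vuv = 0, Gamma_vvv = 0


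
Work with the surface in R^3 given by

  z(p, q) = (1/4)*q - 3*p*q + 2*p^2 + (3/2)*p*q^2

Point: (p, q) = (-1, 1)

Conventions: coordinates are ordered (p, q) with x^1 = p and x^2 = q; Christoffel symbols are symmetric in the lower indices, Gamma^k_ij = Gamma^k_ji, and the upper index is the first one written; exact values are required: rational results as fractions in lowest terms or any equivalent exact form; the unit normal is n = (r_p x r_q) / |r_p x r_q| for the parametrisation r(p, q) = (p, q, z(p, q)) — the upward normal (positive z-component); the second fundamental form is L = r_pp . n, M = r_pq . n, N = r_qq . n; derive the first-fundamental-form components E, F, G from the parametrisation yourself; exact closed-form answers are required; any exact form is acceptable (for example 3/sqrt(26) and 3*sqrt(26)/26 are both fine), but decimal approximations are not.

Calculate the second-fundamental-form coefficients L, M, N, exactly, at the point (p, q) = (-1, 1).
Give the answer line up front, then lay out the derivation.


Answer: L = 16*sqrt(501)/501, M = 0, N = -4*sqrt(501)/167

z_p = -11/2, z_q = 1/4, z_pp = 4, z_pq = 0, z_qq = -3
E = 125/4, F = -11/8, G = 17/16; answer radicand W^2 = 501/16
unnormalised second-form numerators: l = 4, m = 0, n = -3; L = l/sqrt(501/16), and similarly M = m/sqrt(W^2), N = n/sqrt(W^2)


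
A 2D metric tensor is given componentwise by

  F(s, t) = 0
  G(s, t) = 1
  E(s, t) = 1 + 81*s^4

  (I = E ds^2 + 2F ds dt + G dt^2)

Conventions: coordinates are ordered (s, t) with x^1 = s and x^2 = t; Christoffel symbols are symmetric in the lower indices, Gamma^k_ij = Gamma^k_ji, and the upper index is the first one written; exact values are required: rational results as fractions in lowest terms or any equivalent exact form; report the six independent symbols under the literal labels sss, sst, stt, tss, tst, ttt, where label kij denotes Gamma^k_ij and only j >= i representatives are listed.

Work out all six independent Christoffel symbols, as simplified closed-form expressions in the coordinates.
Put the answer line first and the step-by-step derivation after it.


Answer: Gamma_sss = 162*s^3/(81*s^4 + 1), Gamma_sst = 0, Gamma_stt = 0, Gamma_tss = 0, Gamma_tst = 0, Gamma_ttt = 0

E = 1 + 81*s^4; F = 0; G = 1
Gamma^k_ij = (1/2) g^{kl} (d_i g_jl + d_j g_il - d_l g_ij), with g^inv = (1/(EG-F^2)) [[G, -F], [-F, E]]
first partials: E_s = 324*s^3, E_t = 0, F_s = 0, F_t = 0, G_s = 0, G_t = 0
D = EG - F^2 = 1 + 81*s^4
expanded: Gamma^s_ss = (G E_s - 2F F_s + F E_t)/(2D), Gamma^s_st = (G E_t - F G_s)/(2D), Gamma^s_tt = (2G F_t - G G_s - F G_t)/(2D), Gamma^t_ss = (2E F_s - E E_t - F E_s)/(2D), Gamma^t_st = (E G_s - F E_t)/(2D), Gamma^t_tt = (E G_t - 2F F_t + F G_s)/(2D); substitute and cancel common factors


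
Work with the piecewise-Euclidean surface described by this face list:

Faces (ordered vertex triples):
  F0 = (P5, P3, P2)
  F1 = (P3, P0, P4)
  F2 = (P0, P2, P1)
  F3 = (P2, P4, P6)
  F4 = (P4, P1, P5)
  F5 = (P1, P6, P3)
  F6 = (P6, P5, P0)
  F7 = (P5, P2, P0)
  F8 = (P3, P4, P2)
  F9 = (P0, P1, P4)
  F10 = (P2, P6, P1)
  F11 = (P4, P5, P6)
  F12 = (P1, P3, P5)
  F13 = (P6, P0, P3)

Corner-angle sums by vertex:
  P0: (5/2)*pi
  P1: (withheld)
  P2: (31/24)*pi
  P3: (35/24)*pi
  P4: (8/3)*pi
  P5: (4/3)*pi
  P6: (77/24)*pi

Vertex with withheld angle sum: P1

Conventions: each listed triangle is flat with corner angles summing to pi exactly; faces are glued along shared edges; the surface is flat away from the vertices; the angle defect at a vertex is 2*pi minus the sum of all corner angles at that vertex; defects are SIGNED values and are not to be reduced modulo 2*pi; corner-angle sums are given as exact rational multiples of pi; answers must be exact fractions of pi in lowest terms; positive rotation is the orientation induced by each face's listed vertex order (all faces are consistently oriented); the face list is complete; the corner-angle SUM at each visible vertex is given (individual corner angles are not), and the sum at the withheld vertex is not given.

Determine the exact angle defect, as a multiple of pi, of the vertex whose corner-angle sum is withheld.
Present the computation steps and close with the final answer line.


V = 7, E = 21, F = 14; chi = V - E + F = 0
Gauss-Bonnet: total defect = 2*pi*chi = 0; visible defects sum to (-11/24)*pi

Answer: defect(P1) = (11/24)*pi


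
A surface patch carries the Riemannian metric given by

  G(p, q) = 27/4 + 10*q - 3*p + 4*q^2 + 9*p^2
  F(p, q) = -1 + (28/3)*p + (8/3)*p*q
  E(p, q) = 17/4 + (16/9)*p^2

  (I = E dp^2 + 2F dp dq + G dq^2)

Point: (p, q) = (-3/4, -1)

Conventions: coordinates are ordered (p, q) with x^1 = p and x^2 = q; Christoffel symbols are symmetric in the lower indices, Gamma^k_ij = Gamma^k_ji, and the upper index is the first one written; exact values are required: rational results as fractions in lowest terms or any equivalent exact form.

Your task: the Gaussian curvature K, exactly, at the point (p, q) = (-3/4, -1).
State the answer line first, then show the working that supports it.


Answer: K = 48896/18225

E = 21/4, F = -6, G = 129/16, EG - F^2 = 405/64 at the point
E_p = -8/3, E_q = 0, F_p = 20/3, F_q = -2, G_p = -33/2, G_q = 2
E_qq = 0, F_pq = 8/3, G_pp = 18
Compute both Brioschi determinants and normalise by (EG - F^2)^2.
M1 = [[-E_qq/2 + F_pq - G_pp/2, E_p/2, F_p - E_q/2], [F_q - G_p/2, E, F], [G_q/2, F, G]] = [[-19/3, -4/3, 20/3], [25/4, 21/4, -6], [1, -6, 129/16]]; det M1 = -15993/64
M2 = [[0, E_q/2, G_p/2], [E_q/2, E, F], [G_p/2, F, G]] = [[0, 0, -33/4], [0, 21/4, -6], [-33/4, -6, 129/16]]; det M2 = -22869/64
det M1 - det M2 = 1719/16; K = 1719/16 / (405/64)^2 = 48896/18225


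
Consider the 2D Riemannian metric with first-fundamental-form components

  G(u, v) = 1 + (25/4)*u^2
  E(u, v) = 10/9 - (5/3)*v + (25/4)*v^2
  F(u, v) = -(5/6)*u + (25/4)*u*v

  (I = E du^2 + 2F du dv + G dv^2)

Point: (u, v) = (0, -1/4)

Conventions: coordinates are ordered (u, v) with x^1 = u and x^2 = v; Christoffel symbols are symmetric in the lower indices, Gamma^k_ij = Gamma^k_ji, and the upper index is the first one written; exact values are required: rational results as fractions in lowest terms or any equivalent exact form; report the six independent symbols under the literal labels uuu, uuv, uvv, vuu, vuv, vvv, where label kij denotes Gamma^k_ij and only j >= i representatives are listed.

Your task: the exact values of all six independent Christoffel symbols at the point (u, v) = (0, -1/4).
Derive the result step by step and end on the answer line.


E = 1105/576, F = 0, G = 1 at the point
E_u = 0, E_v = -115/24, F_u = -115/48, F_v = 0, G_u = 0, G_v = 0
EG - F^2 = 1105/576;  g^inv = (576/1105) * [[1, 0], [0, 1105/576]]
first-kind symbols [ij,l] = (1/2)(d_i g_jl + d_j g_il - d_l g_ij): [uu,u] = E_u/2 = 0, [uu,v] = F_u - E_v/2 = 0, [uv,u] = E_v/2 = -115/48, [uv,v] = G_u/2 = 0, [vv,u] = F_v - G_u/2 = 0, [vv,v] = G_v/2 = 0
Gamma^u_ij = (G*[ij,u] - F*[ij,v])/(EG - F^2), Gamma^v_ij = (E*[ij,v] - F*[ij,u])/(EG - F^2)

Answer: Gamma_uuu = 0, Gamma_uuv = -276/221, Gamma_uvv = 0, Gamma_vuu = 0, Gamma_vuv = 0, Gamma_vvv = 0


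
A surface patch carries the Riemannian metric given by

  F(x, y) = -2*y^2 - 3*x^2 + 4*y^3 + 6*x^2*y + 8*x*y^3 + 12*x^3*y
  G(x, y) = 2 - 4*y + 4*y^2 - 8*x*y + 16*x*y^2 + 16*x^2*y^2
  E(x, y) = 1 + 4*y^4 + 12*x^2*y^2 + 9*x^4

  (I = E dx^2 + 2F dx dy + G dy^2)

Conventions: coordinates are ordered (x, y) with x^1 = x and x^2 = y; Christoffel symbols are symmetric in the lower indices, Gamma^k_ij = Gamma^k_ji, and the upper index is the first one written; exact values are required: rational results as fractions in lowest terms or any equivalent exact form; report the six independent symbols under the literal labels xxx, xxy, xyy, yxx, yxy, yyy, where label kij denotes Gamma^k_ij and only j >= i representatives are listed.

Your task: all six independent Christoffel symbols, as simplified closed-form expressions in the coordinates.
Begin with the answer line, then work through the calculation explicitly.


Answer: Gamma_xxx = (18*x^3 + 12*x*y^2)/(9*x^4 + 28*x^2*y^2 + 16*x*y^2 - 8*x*y + 4*y^4 + 4*y^2 - 4*y + 2), Gamma_xxy = (12*x^2*y + 8*y^3)/(9*x^4 + 28*x^2*y^2 + 16*x*y^2 - 8*x*y + 4*y^4 + 4*y^2 - 4*y + 2), Gamma_xyy = (12*x^3 + 6*x^2 + 8*x*y^2 + 4*y^2)/(9*x^4 + 28*x^2*y^2 + 16*x*y^2 - 8*x*y + 4*y^4 + 4*y^2 - 4*y + 2), Gamma_yxx = (24*x^2*y + 12*x*y - 6*x)/(9*x^4 + 28*x^2*y^2 + 16*x*y^2 - 8*x*y + 4*y^4 + 4*y^2 - 4*y + 2), Gamma_yxy = (16*x*y^2 + 8*y^2 - 4*y)/(9*x^4 + 28*x^2*y^2 + 16*x*y^2 - 8*x*y + 4*y^4 + 4*y^2 - 4*y + 2), Gamma_yyy = (16*x^2*y + 16*x*y - 4*x + 4*y - 2)/(9*x^4 + 28*x^2*y^2 + 16*x*y^2 - 8*x*y + 4*y^4 + 4*y^2 - 4*y + 2)

E = 1 + 4*y^4 + 12*x^2*y^2 + 9*x^4; F = -2*y^2 - 3*x^2 + 4*y^3 + 6*x^2*y + 8*x*y^3 + 12*x^3*y; G = 2 - 4*y + 4*y^2 - 8*x*y + 16*x*y^2 + 16*x^2*y^2
Gamma^k_ij = (1/2) g^{kl} (d_i g_jl + d_j g_il - d_l g_ij), with g^inv = (1/(EG-F^2)) [[G, -F], [-F, E]]
first partials: E_x = 24*x*y^2 + 36*x^3, E_y = 16*y^3 + 24*x^2*y, F_x = -6*x + 12*x*y + 8*y^3 + 36*x^2*y, F_y = -4*y + 12*y^2 + 6*x^2 + 24*x*y^2 + 12*x^3, G_x = -8*y + 16*y^2 + 32*x*y^2, G_y = -4 + 8*y - 8*x + 32*x*y + 32*x^2*y
D = EG - F^2 = 2 - 4*y + 4*y^2 - 8*x*y + 16*x*y^2 + 4*y^4 + 28*x^2*y^2 + 9*x^4
expanded: Gamma^x_xx = (G E_x - 2F F_x + F E_y)/(2D), Gamma^x_xy = (G E_y - F G_x)/(2D), Gamma^x_yy = (2G F_y - G G_x - F G_y)/(2D), Gamma^y_xx = (2E F_x - E E_y - F E_x)/(2D), Gamma^y_xy = (E G_x - F E_y)/(2D), Gamma^y_yy = (E G_y - 2F F_y + F G_x)/(2D); substitute and cancel common factors


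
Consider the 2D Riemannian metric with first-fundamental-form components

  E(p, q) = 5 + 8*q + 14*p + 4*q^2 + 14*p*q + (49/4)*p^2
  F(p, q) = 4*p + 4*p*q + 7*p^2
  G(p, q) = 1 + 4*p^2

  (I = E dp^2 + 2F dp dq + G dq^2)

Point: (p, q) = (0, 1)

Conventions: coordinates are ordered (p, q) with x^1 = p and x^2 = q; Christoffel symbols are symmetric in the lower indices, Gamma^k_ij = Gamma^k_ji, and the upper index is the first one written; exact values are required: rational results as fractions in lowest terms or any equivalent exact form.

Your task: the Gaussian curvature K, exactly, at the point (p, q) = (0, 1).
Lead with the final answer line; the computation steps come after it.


Answer: K = -4/289

E = 17, F = 0, G = 1, EG - F^2 = 17 at the point
E_p = 28, E_q = 16, F_p = 8, F_q = 0, G_p = 0, G_q = 0
E_qq = 8, F_pq = 4, G_pp = 8
Using the Brioschi determinant formula for K from the metric derivatives:
M1 = [[-E_qq/2 + F_pq - G_pp/2, E_p/2, F_p - E_q/2], [F_q - G_p/2, E, F], [G_q/2, F, G]] = [[-4, 14, 0], [0, 17, 0], [0, 0, 1]]; det M1 = -68
M2 = [[0, E_q/2, G_p/2], [E_q/2, E, F], [G_p/2, F, G]] = [[0, 8, 0], [8, 17, 0], [0, 0, 1]]; det M2 = -64
det M1 - det M2 = -4; K = -4 / (17)^2 = -4/289


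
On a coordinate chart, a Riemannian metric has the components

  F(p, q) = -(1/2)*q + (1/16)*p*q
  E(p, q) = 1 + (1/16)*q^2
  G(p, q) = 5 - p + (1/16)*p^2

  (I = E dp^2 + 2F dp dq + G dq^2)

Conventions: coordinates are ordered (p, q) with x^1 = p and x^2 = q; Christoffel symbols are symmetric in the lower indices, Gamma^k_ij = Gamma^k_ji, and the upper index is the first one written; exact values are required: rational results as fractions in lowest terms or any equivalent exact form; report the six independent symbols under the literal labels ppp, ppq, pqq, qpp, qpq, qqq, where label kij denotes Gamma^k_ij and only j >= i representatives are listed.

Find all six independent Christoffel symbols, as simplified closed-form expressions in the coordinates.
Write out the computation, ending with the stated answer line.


E = 1 + (1/16)*q^2; F = -(1/2)*q + (1/16)*p*q; G = 5 - p + (1/16)*p^2
Gamma^k_ij = (1/2) g^{kl} (d_i g_jl + d_j g_il - d_l g_ij), with g^inv = (1/(EG-F^2)) [[G, -F], [-F, E]]
first partials: E_p = 0, E_q = (1/8)*q, F_p = (1/16)*q, F_q = -1/2 + (1/16)*p, G_p = -1 + (1/8)*p, G_q = 0
D = EG - F^2 = 5 - p + (1/16)*q^2 + (1/16)*p^2
expanded: Gamma^p_pp = (G E_p - 2F F_p + F E_q)/(2D), Gamma^p_pq = (G E_q - F G_p)/(2D), Gamma^p_qq = (2G F_q - G G_p - F G_q)/(2D), Gamma^q_pp = (2E F_p - E E_q - F E_p)/(2D), Gamma^q_pq = (E G_p - F E_q)/(2D), Gamma^q_qq = (E G_q - 2F F_q + F G_p)/(2D); substitute and cancel common factors

Answer: Gamma_ppp = 0, Gamma_ppq = q/(p^2 - 16*p + q^2 + 80), Gamma_pqq = 0, Gamma_qpp = 0, Gamma_qpq = (p - 8)/(p^2 - 16*p + q^2 + 80), Gamma_qqq = 0


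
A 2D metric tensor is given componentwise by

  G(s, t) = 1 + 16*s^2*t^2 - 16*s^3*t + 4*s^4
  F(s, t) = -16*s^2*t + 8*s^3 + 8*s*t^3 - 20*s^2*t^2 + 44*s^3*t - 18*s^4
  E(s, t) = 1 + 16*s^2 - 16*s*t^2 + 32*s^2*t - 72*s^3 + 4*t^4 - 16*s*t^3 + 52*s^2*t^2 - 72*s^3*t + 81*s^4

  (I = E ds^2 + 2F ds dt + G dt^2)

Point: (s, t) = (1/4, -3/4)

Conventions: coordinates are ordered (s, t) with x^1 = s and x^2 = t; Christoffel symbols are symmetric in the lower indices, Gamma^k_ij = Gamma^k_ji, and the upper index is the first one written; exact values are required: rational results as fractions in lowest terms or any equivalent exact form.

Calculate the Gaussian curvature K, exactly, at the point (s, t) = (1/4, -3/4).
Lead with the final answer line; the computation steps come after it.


Answer: K = -819200/962361

E = 785/256, F = -161/128, G = 113/64, EG - F^2 = 981/256 at the point
E_s = 161/16, E_t = -23/2, F_s = -141/16, F_t = 79/16, G_s = 7, G_t = -7/4
E_tt = 87/2, F_st = 115/4, G_ss = 39
Compute both Brioschi determinants and normalise by (EG - F^2)^2.
M1 = [[-E_tt/2 + F_st - G_ss/2, E_s/2, F_s - E_t/2], [F_t - G_s/2, E, F], [G_t/2, F, G]] = [[-25/2, 161/32, -49/16], [23/16, 785/256, -161/128], [-7/8, -161/128, 113/64]]; det M1 = -925/16
M2 = [[0, E_t/2, G_s/2], [E_t/2, E, F], [G_s/2, F, G]] = [[0, -23/4, 7/2], [-23/4, 785/256, -161/128], [7/2, -161/128, 113/64]]; det M2 = -725/16
det M1 - det M2 = -25/2; K = -25/2 / (981/256)^2 = -819200/962361


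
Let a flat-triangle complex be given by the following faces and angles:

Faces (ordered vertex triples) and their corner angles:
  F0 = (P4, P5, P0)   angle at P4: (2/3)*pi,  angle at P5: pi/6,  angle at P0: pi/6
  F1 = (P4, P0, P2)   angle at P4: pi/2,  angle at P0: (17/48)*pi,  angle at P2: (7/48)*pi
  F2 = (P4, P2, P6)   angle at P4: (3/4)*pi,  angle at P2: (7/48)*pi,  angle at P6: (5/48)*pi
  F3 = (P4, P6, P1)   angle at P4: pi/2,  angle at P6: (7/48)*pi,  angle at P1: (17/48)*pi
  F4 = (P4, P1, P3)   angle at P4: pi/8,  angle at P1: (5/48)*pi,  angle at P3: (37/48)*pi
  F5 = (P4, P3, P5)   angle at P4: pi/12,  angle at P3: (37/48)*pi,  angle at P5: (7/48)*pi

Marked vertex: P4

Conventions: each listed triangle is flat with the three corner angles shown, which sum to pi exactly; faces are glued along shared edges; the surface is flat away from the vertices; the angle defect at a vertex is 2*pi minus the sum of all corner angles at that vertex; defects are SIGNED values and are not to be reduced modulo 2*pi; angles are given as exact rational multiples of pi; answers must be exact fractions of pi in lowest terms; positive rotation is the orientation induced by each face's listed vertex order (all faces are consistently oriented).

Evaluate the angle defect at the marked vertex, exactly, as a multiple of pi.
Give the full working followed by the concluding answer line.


Sum of corner angles at P4: (21/8)*pi
defect = 2*pi - (21/8)*pi

Answer: defect(P4) = (-5/8)*pi


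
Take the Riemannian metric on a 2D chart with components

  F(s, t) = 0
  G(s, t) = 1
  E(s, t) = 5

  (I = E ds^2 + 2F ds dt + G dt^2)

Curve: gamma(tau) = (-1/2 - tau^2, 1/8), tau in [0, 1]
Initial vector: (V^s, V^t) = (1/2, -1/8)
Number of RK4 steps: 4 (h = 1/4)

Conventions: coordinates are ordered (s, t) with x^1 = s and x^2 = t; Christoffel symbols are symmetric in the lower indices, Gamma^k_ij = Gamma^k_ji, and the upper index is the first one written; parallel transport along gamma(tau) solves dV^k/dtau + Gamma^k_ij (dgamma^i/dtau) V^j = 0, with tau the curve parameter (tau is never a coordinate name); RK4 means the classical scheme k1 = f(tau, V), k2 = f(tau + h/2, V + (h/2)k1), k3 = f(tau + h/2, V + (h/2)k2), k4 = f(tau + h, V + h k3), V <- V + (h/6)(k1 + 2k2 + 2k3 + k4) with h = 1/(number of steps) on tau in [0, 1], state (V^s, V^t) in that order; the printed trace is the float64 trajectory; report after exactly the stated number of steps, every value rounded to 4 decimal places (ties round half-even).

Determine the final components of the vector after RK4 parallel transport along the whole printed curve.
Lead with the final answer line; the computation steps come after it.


Answer: V^s = 0.5000, V^t = -0.1250

gamma'(tau) = (-2*tau, 0); f(tau, V)^k = -Gamma^k_ij(gamma(tau)) gamma'^i(tau) V^j; h = 1/4; intermediate values shown to 6 dp
curve data and Christoffel symbols at the stage parameters:
  tau = 0.000000: gamma = (-0.500000, 0.125000), gamma' = (0.000000, 0.000000); Gamma_sss = 0.000000, Gamma_sst = 0.000000, Gamma_stt = 0.000000, Gamma_tss = 0.000000, Gamma_tst = 0.000000, Gamma_ttt = 0.000000
  tau = 0.125000: gamma = (-0.515625, 0.125000), gamma' = (-0.250000, 0.000000); Gamma_sss = 0.000000, Gamma_sst = 0.000000, Gamma_stt = 0.000000, Gamma_tss = 0.000000, Gamma_tst = 0.000000, Gamma_ttt = 0.000000
  tau = 0.250000: gamma = (-0.562500, 0.125000), gamma' = (-0.500000, 0.000000); Gamma_sss = 0.000000, Gamma_sst = 0.000000, Gamma_stt = 0.000000, Gamma_tss = 0.000000, Gamma_tst = 0.000000, Gamma_ttt = 0.000000
  tau = 0.375000: gamma = (-0.640625, 0.125000), gamma' = (-0.750000, 0.000000); Gamma_sss = 0.000000, Gamma_sst = 0.000000, Gamma_stt = 0.000000, Gamma_tss = 0.000000, Gamma_tst = 0.000000, Gamma_ttt = 0.000000
  tau = 0.500000: gamma = (-0.750000, 0.125000), gamma' = (-1.000000, 0.000000); Gamma_sss = 0.000000, Gamma_sst = 0.000000, Gamma_stt = 0.000000, Gamma_tss = 0.000000, Gamma_tst = 0.000000, Gamma_ttt = 0.000000
  tau = 0.625000: gamma = (-0.890625, 0.125000), gamma' = (-1.250000, 0.000000); Gamma_sss = 0.000000, Gamma_sst = 0.000000, Gamma_stt = 0.000000, Gamma_tss = 0.000000, Gamma_tst = 0.000000, Gamma_ttt = 0.000000
  tau = 0.750000: gamma = (-1.062500, 0.125000), gamma' = (-1.500000, 0.000000); Gamma_sss = 0.000000, Gamma_sst = 0.000000, Gamma_stt = 0.000000, Gamma_tss = 0.000000, Gamma_tst = 0.000000, Gamma_ttt = 0.000000
  tau = 0.875000: gamma = (-1.265625, 0.125000), gamma' = (-1.750000, 0.000000); Gamma_sss = 0.000000, Gamma_sst = 0.000000, Gamma_stt = 0.000000, Gamma_tss = 0.000000, Gamma_tst = 0.000000, Gamma_ttt = 0.000000
  tau = 1.000000: gamma = (-1.500000, 0.125000), gamma' = (-2.000000, 0.000000); Gamma_sss = 0.000000, Gamma_sst = 0.000000, Gamma_stt = 0.000000, Gamma_tss = 0.000000, Gamma_tst = 0.000000, Gamma_ttt = 0.000000
step 0: V^s = 0.5000, V^t = -0.1250
step 1: k1 = (0.000000, 0.000000), k2 = (0.000000, 0.000000), k3 = (0.000000, 0.000000), k4 = (0.000000, 0.000000); V <- V + (h/6)(k1 + 2k2 + 2k3 + k4): V^s = 0.5000, V^t = -0.1250
step 2: k1 = (0.000000, 0.000000), k2 = (0.000000, 0.000000), k3 = (0.000000, 0.000000), k4 = (0.000000, 0.000000); V <- V + (h/6)(k1 + 2k2 + 2k3 + k4): V^s = 0.5000, V^t = -0.1250
step 3: k1 = (0.000000, 0.000000), k2 = (0.000000, 0.000000), k3 = (0.000000, 0.000000), k4 = (0.000000, 0.000000); V <- V + (h/6)(k1 + 2k2 + 2k3 + k4): V^s = 0.5000, V^t = -0.1250
step 4: k1 = (0.000000, 0.000000), k2 = (0.000000, 0.000000), k3 = (0.000000, 0.000000), k4 = (0.000000, 0.000000); V <- V + (h/6)(k1 + 2k2 + 2k3 + k4): V^s = 0.5000, V^t = -0.1250
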